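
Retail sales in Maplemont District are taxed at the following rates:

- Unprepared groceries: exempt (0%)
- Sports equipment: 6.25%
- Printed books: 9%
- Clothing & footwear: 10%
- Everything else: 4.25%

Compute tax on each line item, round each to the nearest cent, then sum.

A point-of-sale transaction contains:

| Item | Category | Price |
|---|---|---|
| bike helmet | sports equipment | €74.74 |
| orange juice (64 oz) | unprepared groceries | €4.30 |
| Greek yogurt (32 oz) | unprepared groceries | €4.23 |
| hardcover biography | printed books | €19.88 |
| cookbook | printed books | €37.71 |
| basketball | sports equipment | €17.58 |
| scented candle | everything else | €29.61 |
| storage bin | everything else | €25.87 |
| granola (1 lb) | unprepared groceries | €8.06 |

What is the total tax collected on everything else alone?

€2.36

Scented candle €29.61: everything else → 4.25% → €1.26
Storage bin €25.87: everything else → 4.25% → €1.10
Tax on everything else = €1.26 + €1.10 = €2.36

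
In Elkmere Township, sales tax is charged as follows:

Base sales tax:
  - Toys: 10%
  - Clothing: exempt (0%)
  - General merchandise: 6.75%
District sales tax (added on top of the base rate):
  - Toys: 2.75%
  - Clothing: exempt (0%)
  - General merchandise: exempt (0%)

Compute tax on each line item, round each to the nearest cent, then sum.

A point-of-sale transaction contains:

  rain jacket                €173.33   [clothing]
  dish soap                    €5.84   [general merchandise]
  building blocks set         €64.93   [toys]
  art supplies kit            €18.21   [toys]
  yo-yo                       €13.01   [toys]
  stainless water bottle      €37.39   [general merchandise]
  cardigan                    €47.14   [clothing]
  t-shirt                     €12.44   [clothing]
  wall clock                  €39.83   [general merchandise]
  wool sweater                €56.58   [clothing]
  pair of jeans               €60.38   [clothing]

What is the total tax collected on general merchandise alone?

€5.60

Dish soap €5.84: general merchandise → 6.75% + 0% district = 6.75% → €0.39
Stainless water bottle €37.39: general merchandise → 6.75% + 0% district = 6.75% → €2.52
Wall clock €39.83: general merchandise → 6.75% + 0% district = 6.75% → €2.69
Tax on general merchandise = €0.39 + €2.52 + €2.69 = €5.60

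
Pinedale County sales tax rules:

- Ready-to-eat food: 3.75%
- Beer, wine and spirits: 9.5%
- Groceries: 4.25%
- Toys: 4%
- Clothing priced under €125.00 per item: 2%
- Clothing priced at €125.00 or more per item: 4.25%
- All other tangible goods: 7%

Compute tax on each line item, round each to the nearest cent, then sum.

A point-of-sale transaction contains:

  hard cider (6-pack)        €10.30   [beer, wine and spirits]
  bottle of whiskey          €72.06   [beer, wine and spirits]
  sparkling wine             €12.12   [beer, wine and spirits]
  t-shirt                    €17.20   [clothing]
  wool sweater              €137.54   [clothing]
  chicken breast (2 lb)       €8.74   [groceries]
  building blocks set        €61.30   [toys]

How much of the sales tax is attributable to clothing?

€6.19

T-shirt €17.20: clothing, under €125.00 → 2% → €0.34
Wool sweater €137.54: clothing, €125.00 or more → 4.25% → €5.85
Tax on clothing = €0.34 + €5.85 = €6.19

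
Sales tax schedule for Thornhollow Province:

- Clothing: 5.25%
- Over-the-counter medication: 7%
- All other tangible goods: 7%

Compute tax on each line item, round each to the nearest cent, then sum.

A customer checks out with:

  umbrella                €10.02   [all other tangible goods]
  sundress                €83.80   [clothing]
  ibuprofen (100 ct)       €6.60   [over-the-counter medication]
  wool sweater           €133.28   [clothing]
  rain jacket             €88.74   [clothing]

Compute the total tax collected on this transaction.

€17.22

Umbrella €10.02: all other tangible goods → 7% → €0.70
Sundress €83.80: clothing → 5.25% → €4.40
Ibuprofen (100 ct) €6.60: over-the-counter medication → 7% → €0.46
Wool sweater €133.28: clothing → 5.25% → €7.00
Rain jacket €88.74: clothing → 5.25% → €4.66
Total tax = €0.70 + €4.40 + €0.46 + €7.00 + €4.66 = €17.22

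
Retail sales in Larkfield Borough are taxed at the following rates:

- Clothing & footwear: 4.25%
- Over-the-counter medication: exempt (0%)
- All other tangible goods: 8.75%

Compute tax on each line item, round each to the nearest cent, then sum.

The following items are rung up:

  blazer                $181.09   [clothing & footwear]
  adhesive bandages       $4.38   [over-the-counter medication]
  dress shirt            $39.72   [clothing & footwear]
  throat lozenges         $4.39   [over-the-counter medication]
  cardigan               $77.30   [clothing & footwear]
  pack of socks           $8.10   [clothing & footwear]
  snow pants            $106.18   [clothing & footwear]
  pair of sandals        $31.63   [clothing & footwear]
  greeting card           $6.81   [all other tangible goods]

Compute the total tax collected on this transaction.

Blazer $181.09: clothing & footwear → 4.25% → $7.70
Adhesive bandages $4.38: over-the-counter medication → 0% → $0.00
Dress shirt $39.72: clothing & footwear → 4.25% → $1.69
Throat lozenges $4.39: over-the-counter medication → 0% → $0.00
Cardigan $77.30: clothing & footwear → 4.25% → $3.29
Pack of socks $8.10: clothing & footwear → 4.25% → $0.34
Snow pants $106.18: clothing & footwear → 4.25% → $4.51
Pair of sandals $31.63: clothing & footwear → 4.25% → $1.34
Greeting card $6.81: all other tangible goods → 8.75% → $0.60
Total tax = $7.70 + $1.69 + $3.29 + $0.34 + $4.51 + $1.34 + $0.60 = $19.47

$19.47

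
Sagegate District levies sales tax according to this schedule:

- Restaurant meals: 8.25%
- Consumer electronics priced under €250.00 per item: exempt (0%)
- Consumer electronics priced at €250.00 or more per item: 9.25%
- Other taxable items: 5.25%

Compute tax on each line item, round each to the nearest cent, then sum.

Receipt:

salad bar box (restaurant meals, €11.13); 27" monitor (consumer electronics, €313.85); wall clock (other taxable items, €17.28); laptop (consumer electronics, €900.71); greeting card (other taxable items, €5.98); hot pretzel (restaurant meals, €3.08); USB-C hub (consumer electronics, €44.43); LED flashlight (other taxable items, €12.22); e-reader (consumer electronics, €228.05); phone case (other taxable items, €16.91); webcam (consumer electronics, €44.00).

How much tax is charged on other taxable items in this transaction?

€2.75

Wall clock €17.28: other taxable items → 5.25% → €0.91
Greeting card €5.98: other taxable items → 5.25% → €0.31
LED flashlight €12.22: other taxable items → 5.25% → €0.64
Phone case €16.91: other taxable items → 5.25% → €0.89
Tax on other taxable items = €0.91 + €0.31 + €0.64 + €0.89 = €2.75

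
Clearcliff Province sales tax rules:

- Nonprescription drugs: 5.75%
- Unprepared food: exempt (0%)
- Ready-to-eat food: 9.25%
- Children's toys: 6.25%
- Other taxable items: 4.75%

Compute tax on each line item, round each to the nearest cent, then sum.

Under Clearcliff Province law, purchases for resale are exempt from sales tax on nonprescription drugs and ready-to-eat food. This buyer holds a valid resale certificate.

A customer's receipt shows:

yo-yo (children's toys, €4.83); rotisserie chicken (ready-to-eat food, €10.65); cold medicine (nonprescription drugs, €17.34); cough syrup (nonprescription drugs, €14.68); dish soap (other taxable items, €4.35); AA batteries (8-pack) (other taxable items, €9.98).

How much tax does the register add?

Yo-yo €4.83: children's toys → 6.25% → €0.30
Rotisserie chicken €10.65: ready-to-eat food, buyer-exempt → 0% → €0.00
Cold medicine €17.34: nonprescription drugs, buyer-exempt → 0% → €0.00
Cough syrup €14.68: nonprescription drugs, buyer-exempt → 0% → €0.00
Dish soap €4.35: other taxable items → 4.75% → €0.21
AA batteries (8-pack) €9.98: other taxable items → 4.75% → €0.47
Total tax = €0.30 + €0.21 + €0.47 = €0.98

€0.98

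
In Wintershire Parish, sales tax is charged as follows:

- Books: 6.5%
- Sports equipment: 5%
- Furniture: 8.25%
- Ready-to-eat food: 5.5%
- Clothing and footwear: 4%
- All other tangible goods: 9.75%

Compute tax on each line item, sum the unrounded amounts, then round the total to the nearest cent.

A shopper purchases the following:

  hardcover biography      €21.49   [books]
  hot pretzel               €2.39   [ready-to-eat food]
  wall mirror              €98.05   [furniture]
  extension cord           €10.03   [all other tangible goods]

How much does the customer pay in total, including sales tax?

€142.56

Hardcover biography €21.49: books → 6.5% → €1.39685
Hot pretzel €2.39: ready-to-eat food → 5.5% → €0.13145
Wall mirror €98.05: furniture → 8.25% → €8.089125
Extension cord €10.03: all other tangible goods → 9.75% → €0.977925
Subtotal = €131.96; unrounded tax = €10.59535 → €10.60; total due = €142.56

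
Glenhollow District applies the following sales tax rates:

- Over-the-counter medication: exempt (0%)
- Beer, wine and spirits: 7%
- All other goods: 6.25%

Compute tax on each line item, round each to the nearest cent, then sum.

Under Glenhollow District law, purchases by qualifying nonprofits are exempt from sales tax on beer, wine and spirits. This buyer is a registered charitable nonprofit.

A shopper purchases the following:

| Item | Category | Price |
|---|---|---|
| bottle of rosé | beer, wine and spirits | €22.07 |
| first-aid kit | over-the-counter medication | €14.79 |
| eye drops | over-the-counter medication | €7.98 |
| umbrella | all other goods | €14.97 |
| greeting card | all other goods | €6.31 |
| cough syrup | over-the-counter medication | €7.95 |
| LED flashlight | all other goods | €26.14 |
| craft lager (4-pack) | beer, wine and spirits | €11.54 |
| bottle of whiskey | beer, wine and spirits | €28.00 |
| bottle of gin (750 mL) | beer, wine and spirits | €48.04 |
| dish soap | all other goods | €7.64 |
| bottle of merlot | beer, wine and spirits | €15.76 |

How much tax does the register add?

€3.44

Bottle of rosé €22.07: beer, wine and spirits, buyer-exempt → 0% → €0.00
First-aid kit €14.79: over-the-counter medication → 0% → €0.00
Eye drops €7.98: over-the-counter medication → 0% → €0.00
Umbrella €14.97: all other goods → 6.25% → €0.94
Greeting card €6.31: all other goods → 6.25% → €0.39
Cough syrup €7.95: over-the-counter medication → 0% → €0.00
LED flashlight €26.14: all other goods → 6.25% → €1.63
Craft lager (4-pack) €11.54: beer, wine and spirits, buyer-exempt → 0% → €0.00
Bottle of whiskey €28.00: beer, wine and spirits, buyer-exempt → 0% → €0.00
Bottle of gin (750 mL) €48.04: beer, wine and spirits, buyer-exempt → 0% → €0.00
Dish soap €7.64: all other goods → 6.25% → €0.48
Bottle of merlot €15.76: beer, wine and spirits, buyer-exempt → 0% → €0.00
Total tax = €0.94 + €0.39 + €1.63 + €0.48 = €3.44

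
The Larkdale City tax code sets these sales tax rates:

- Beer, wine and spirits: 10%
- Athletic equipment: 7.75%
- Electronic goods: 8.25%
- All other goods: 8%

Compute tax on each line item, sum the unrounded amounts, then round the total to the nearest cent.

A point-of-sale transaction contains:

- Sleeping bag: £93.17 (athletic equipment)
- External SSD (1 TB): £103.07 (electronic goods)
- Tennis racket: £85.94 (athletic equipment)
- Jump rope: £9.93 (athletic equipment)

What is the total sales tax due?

£23.15

Sleeping bag £93.17: athletic equipment → 7.75% → £7.220675
External SSD (1 TB) £103.07: electronic goods → 8.25% → £8.503275
Tennis racket £85.94: athletic equipment → 7.75% → £6.66035
Jump rope £9.93: athletic equipment → 7.75% → £0.769575
Unrounded tax sum = £23.153875 → £23.15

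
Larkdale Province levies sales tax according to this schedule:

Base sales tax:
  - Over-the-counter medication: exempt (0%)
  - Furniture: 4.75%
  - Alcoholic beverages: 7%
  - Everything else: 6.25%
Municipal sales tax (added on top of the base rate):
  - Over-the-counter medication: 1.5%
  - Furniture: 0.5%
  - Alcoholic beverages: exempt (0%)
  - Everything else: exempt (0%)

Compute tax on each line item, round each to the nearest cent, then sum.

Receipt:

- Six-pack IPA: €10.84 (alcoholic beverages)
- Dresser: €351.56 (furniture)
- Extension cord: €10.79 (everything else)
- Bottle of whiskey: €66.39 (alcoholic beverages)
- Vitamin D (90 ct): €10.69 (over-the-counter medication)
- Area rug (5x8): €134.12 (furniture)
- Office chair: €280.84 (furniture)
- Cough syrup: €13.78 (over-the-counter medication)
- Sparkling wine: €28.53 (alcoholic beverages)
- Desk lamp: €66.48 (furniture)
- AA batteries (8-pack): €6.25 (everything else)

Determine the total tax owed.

Six-pack IPA €10.84: alcoholic beverages → 7% + 0% municipal = 7% → €0.76
Dresser €351.56: furniture → 4.75% + 0.5% municipal = 5.25% → €18.46
Extension cord €10.79: everything else → 6.25% + 0% municipal = 6.25% → €0.67
Bottle of whiskey €66.39: alcoholic beverages → 7% + 0% municipal = 7% → €4.65
Vitamin D (90 ct) €10.69: over-the-counter medication → 0% + 1.5% municipal = 1.5% → €0.16
Area rug (5x8) €134.12: furniture → 4.75% + 0.5% municipal = 5.25% → €7.04
Office chair €280.84: furniture → 4.75% + 0.5% municipal = 5.25% → €14.74
Cough syrup €13.78: over-the-counter medication → 0% + 1.5% municipal = 1.5% → €0.21
Sparkling wine €28.53: alcoholic beverages → 7% + 0% municipal = 7% → €2.00
Desk lamp €66.48: furniture → 4.75% + 0.5% municipal = 5.25% → €3.49
AA batteries (8-pack) €6.25: everything else → 6.25% + 0% municipal = 6.25% → €0.39
Total tax = €0.76 + €18.46 + €0.67 + €4.65 + €0.16 + €7.04 + €14.74 + €0.21 + €2.00 + €3.49 + €0.39 = €52.57

€52.57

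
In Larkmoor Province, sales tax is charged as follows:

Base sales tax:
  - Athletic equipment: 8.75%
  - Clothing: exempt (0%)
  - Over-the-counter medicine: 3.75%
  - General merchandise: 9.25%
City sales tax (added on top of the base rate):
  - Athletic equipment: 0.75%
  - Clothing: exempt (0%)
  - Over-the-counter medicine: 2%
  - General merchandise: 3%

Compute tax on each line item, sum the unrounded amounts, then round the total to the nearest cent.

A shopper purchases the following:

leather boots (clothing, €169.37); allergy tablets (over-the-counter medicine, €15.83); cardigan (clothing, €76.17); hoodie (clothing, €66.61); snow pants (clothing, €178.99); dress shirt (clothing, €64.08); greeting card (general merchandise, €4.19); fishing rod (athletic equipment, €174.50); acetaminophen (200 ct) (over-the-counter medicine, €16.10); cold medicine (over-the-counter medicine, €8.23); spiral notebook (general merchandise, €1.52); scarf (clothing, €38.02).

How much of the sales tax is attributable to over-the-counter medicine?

Allergy tablets €15.83: over-the-counter medicine → 3.75% + 2% city = 5.75% → €0.910225
Acetaminophen (200 ct) €16.10: over-the-counter medicine → 3.75% + 2% city = 5.75% → €0.92575
Cold medicine €8.23: over-the-counter medicine → 3.75% + 2% city = 5.75% → €0.473225
Tax on over-the-counter medicine: unrounded sum = €2.3092 → €2.31

€2.31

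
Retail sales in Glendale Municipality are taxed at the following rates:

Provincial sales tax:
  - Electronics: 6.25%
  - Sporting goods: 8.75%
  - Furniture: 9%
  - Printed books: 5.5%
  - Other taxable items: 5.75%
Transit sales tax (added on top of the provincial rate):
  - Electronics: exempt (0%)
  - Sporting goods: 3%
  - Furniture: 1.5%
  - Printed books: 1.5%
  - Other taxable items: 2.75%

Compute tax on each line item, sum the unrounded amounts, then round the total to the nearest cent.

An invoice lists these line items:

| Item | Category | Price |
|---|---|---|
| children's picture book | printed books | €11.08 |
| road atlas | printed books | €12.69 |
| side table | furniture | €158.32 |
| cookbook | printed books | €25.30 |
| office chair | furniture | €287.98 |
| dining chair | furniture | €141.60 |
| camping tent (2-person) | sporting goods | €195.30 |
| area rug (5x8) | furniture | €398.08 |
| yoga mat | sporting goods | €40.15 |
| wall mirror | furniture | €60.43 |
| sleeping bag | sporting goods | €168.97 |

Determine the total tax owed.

€160.83

Children's picture book €11.08: printed books → 5.5% + 1.5% transit = 7% → €0.7756
Road atlas €12.69: printed books → 5.5% + 1.5% transit = 7% → €0.8883
Side table €158.32: furniture → 9% + 1.5% transit = 10.5% → €16.6236
Cookbook €25.30: printed books → 5.5% + 1.5% transit = 7% → €1.771
Office chair €287.98: furniture → 9% + 1.5% transit = 10.5% → €30.2379
Dining chair €141.60: furniture → 9% + 1.5% transit = 10.5% → €14.868
Camping tent (2-person) €195.30: sporting goods → 8.75% + 3% transit = 11.75% → €22.94775
Area rug (5x8) €398.08: furniture → 9% + 1.5% transit = 10.5% → €41.7984
Yoga mat €40.15: sporting goods → 8.75% + 3% transit = 11.75% → €4.717625
Wall mirror €60.43: furniture → 9% + 1.5% transit = 10.5% → €6.34515
Sleeping bag €168.97: sporting goods → 8.75% + 3% transit = 11.75% → €19.853975
Unrounded tax sum = €160.8273 → €160.83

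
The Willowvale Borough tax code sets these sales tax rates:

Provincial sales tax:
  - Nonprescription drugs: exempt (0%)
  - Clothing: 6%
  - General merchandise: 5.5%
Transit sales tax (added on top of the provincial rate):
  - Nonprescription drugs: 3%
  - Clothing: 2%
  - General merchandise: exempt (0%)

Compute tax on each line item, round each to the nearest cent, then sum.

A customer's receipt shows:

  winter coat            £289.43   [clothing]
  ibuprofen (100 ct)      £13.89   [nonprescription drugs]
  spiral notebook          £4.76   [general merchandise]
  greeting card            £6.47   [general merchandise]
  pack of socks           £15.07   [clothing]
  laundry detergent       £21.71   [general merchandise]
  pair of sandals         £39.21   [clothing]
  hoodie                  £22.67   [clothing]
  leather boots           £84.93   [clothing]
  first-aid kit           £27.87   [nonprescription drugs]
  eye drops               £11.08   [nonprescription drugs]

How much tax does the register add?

£39.50

Winter coat £289.43: clothing → 6% + 2% transit = 8% → £23.15
Ibuprofen (100 ct) £13.89: nonprescription drugs → 0% + 3% transit = 3% → £0.42
Spiral notebook £4.76: general merchandise → 5.5% + 0% transit = 5.5% → £0.26
Greeting card £6.47: general merchandise → 5.5% + 0% transit = 5.5% → £0.36
Pack of socks £15.07: clothing → 6% + 2% transit = 8% → £1.21
Laundry detergent £21.71: general merchandise → 5.5% + 0% transit = 5.5% → £1.19
Pair of sandals £39.21: clothing → 6% + 2% transit = 8% → £3.14
Hoodie £22.67: clothing → 6% + 2% transit = 8% → £1.81
Leather boots £84.93: clothing → 6% + 2% transit = 8% → £6.79
First-aid kit £27.87: nonprescription drugs → 0% + 3% transit = 3% → £0.84
Eye drops £11.08: nonprescription drugs → 0% + 3% transit = 3% → £0.33
Total tax = £23.15 + £0.42 + £0.26 + £0.36 + £1.21 + £1.19 + £3.14 + £1.81 + £6.79 + £0.84 + £0.33 = £39.50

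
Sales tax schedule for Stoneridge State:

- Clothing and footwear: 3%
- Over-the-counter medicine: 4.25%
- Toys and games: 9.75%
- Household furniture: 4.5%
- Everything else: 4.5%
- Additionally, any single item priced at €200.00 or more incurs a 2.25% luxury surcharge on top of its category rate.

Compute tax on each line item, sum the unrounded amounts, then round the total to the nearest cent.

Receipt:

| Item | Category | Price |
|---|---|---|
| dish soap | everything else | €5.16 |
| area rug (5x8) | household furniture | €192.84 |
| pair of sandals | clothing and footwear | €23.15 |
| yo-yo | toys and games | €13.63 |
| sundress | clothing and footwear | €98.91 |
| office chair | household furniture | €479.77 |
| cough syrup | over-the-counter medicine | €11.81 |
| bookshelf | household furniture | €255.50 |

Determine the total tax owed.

€64.03

Dish soap €5.16: everything else → 4.5% → €0.2322
Area rug (5x8) €192.84: household furniture → 4.5% → €8.6778
Pair of sandals €23.15: clothing and footwear → 3% → €0.6945
Yo-yo €13.63: toys and games → 9.75% → €1.328925
Sundress €98.91: clothing and footwear → 3% → €2.9673
Office chair €479.77: household furniture → 4.5% + 2.25% surcharge = 6.75% → €32.384475
Cough syrup €11.81: over-the-counter medicine → 4.25% → €0.501925
Bookshelf €255.50: household furniture → 4.5% + 2.25% surcharge = 6.75% → €17.24625
Unrounded tax sum = €64.033375 → €64.03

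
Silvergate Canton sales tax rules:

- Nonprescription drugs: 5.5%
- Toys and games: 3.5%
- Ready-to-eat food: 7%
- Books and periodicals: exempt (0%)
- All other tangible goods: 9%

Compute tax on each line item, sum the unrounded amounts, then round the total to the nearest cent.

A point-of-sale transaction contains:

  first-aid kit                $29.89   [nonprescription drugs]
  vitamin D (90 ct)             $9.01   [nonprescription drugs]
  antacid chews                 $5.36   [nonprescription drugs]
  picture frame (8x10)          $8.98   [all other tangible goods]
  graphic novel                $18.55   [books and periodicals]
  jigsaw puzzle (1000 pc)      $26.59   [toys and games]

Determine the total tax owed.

$4.17

First-aid kit $29.89: nonprescription drugs → 5.5% → $1.64395
Vitamin D (90 ct) $9.01: nonprescription drugs → 5.5% → $0.49555
Antacid chews $5.36: nonprescription drugs → 5.5% → $0.2948
Picture frame (8x10) $8.98: all other tangible goods → 9% → $0.8082
Graphic novel $18.55: books and periodicals → 0% → $0.00
Jigsaw puzzle (1000 pc) $26.59: toys and games → 3.5% → $0.93065
Unrounded tax sum = $4.17315 → $4.17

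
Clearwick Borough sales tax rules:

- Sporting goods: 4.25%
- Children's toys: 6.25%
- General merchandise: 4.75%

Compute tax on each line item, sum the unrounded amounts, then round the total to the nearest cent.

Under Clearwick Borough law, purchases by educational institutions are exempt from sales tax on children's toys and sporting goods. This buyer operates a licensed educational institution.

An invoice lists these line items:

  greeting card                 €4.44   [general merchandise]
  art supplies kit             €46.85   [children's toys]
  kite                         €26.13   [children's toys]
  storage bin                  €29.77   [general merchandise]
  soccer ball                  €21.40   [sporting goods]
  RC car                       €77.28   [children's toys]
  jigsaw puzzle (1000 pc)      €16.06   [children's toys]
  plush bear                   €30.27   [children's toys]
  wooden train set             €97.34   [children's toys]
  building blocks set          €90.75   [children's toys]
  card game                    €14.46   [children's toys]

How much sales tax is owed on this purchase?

€1.62

Greeting card €4.44: general merchandise → 4.75% → €0.2109
Art supplies kit €46.85: children's toys, buyer-exempt → 0% → €0.00
Kite €26.13: children's toys, buyer-exempt → 0% → €0.00
Storage bin €29.77: general merchandise → 4.75% → €1.414075
Soccer ball €21.40: sporting goods, buyer-exempt → 0% → €0.00
RC car €77.28: children's toys, buyer-exempt → 0% → €0.00
Jigsaw puzzle (1000 pc) €16.06: children's toys, buyer-exempt → 0% → €0.00
Plush bear €30.27: children's toys, buyer-exempt → 0% → €0.00
Wooden train set €97.34: children's toys, buyer-exempt → 0% → €0.00
Building blocks set €90.75: children's toys, buyer-exempt → 0% → €0.00
Card game €14.46: children's toys, buyer-exempt → 0% → €0.00
Unrounded tax sum = €1.624975 → €1.62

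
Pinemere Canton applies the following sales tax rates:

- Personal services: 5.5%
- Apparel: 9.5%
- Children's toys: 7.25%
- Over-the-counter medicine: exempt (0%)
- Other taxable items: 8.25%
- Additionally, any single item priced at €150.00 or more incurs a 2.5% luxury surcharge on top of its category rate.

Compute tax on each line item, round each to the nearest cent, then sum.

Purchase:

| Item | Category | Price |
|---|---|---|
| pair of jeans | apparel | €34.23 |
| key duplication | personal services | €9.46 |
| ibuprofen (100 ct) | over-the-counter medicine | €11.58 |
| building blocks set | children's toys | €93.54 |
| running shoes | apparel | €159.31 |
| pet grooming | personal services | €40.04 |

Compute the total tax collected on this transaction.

Pair of jeans €34.23: apparel → 9.5% → €3.25
Key duplication €9.46: personal services → 5.5% → €0.52
Ibuprofen (100 ct) €11.58: over-the-counter medicine → 0% → €0.00
Building blocks set €93.54: children's toys → 7.25% → €6.78
Running shoes €159.31: apparel → 9.5% + 2.5% surcharge = 12% → €19.12
Pet grooming €40.04: personal services → 5.5% → €2.20
Total tax = €3.25 + €0.52 + €6.78 + €19.12 + €2.20 = €31.87

€31.87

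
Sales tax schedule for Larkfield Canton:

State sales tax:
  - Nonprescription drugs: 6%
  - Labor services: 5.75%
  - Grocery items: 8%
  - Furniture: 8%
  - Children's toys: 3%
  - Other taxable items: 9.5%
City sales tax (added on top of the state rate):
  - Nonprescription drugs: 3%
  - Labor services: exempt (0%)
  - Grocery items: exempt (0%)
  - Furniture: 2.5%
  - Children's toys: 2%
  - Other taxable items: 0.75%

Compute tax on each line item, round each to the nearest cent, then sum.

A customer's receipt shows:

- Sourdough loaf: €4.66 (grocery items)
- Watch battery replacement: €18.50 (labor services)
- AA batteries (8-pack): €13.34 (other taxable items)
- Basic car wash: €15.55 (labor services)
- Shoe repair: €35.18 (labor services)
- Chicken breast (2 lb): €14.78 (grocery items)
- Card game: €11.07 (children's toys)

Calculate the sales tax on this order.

Sourdough loaf €4.66: grocery items → 8% + 0% city = 8% → €0.37
Watch battery replacement €18.50: labor services → 5.75% + 0% city = 5.75% → €1.06
AA batteries (8-pack) €13.34: other taxable items → 9.5% + 0.75% city = 10.25% → €1.37
Basic car wash €15.55: labor services → 5.75% + 0% city = 5.75% → €0.89
Shoe repair €35.18: labor services → 5.75% + 0% city = 5.75% → €2.02
Chicken breast (2 lb) €14.78: grocery items → 8% + 0% city = 8% → €1.18
Card game €11.07: children's toys → 3% + 2% city = 5% → €0.55
Total tax = €0.37 + €1.06 + €1.37 + €0.89 + €2.02 + €1.18 + €0.55 = €7.44

€7.44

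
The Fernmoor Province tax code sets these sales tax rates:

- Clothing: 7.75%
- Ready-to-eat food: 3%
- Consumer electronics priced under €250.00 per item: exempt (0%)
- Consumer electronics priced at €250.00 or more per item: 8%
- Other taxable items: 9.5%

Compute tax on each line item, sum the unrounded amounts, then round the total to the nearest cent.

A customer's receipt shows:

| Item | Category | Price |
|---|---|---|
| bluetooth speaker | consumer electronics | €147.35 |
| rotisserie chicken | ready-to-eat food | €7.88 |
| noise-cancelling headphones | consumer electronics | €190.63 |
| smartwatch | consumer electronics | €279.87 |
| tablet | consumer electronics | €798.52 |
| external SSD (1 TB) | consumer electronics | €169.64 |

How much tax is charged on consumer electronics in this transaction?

€86.27

Bluetooth speaker €147.35: consumer electronics, under €250.00 → 0% → €0.00
Noise-cancelling headphones €190.63: consumer electronics, under €250.00 → 0% → €0.00
Smartwatch €279.87: consumer electronics, €250.00 or more → 8% → €22.3896
Tablet €798.52: consumer electronics, €250.00 or more → 8% → €63.8816
External SSD (1 TB) €169.64: consumer electronics, under €250.00 → 0% → €0.00
Tax on consumer electronics: unrounded sum = €86.2712 → €86.27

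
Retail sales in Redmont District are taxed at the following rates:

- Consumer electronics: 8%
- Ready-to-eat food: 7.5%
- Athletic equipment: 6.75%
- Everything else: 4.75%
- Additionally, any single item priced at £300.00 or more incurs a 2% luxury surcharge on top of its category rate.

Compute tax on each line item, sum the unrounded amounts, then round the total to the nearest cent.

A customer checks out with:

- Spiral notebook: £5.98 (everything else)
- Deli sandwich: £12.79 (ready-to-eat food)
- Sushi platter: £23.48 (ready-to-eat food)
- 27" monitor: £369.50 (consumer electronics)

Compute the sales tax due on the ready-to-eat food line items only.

£2.72

Deli sandwich £12.79: ready-to-eat food → 7.5% → £0.95925
Sushi platter £23.48: ready-to-eat food → 7.5% → £1.761
Tax on ready-to-eat food: unrounded sum = £2.72025 → £2.72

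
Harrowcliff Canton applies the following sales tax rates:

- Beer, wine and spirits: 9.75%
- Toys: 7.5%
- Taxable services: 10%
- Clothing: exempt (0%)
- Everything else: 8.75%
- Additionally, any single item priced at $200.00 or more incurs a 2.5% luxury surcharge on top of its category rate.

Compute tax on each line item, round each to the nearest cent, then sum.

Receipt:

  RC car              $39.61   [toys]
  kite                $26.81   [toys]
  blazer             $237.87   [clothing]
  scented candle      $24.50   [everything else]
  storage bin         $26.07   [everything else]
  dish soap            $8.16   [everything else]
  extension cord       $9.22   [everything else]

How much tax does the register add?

RC car $39.61: toys → 7.5% → $2.97
Kite $26.81: toys → 7.5% → $2.01
Blazer $237.87: clothing → 0% + 2.5% surcharge = 2.5% → $5.95
Scented candle $24.50: everything else → 8.75% → $2.14
Storage bin $26.07: everything else → 8.75% → $2.28
Dish soap $8.16: everything else → 8.75% → $0.71
Extension cord $9.22: everything else → 8.75% → $0.81
Total tax = $2.97 + $2.01 + $5.95 + $2.14 + $2.28 + $0.71 + $0.81 = $16.87

$16.87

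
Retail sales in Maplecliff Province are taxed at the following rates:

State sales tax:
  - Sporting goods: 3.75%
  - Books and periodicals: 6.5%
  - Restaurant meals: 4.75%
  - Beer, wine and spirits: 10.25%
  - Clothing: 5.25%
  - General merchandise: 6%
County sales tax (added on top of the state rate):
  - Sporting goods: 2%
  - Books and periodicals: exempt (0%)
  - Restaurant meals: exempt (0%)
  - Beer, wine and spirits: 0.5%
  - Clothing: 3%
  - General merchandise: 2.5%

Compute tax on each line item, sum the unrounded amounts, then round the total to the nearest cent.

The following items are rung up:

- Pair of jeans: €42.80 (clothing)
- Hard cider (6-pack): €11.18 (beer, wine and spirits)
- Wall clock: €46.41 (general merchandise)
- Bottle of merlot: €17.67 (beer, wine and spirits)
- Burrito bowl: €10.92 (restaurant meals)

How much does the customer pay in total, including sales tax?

€140.08

Pair of jeans €42.80: clothing → 5.25% + 3% county = 8.25% → €3.531
Hard cider (6-pack) €11.18: beer, wine and spirits → 10.25% + 0.5% county = 10.75% → €1.20185
Wall clock €46.41: general merchandise → 6% + 2.5% county = 8.5% → €3.94485
Bottle of merlot €17.67: beer, wine and spirits → 10.25% + 0.5% county = 10.75% → €1.899525
Burrito bowl €10.92: restaurant meals → 4.75% + 0% county = 4.75% → €0.5187
Subtotal = €128.98; unrounded tax = €11.095925 → €11.10; total due = €140.08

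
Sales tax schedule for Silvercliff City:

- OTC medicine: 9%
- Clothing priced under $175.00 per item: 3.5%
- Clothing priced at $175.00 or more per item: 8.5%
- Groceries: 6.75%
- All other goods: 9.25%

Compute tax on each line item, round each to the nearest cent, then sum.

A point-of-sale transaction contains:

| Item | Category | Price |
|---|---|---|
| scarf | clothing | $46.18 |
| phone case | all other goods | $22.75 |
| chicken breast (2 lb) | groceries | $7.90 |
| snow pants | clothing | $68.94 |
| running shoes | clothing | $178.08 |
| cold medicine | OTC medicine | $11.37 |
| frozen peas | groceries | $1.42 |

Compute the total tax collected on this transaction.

$22.92

Scarf $46.18: clothing, under $175.00 → 3.5% → $1.62
Phone case $22.75: all other goods → 9.25% → $2.10
Chicken breast (2 lb) $7.90: groceries → 6.75% → $0.53
Snow pants $68.94: clothing, under $175.00 → 3.5% → $2.41
Running shoes $178.08: clothing, $175.00 or more → 8.5% → $15.14
Cold medicine $11.37: OTC medicine → 9% → $1.02
Frozen peas $1.42: groceries → 6.75% → $0.10
Total tax = $1.62 + $2.10 + $0.53 + $2.41 + $15.14 + $1.02 + $0.10 = $22.92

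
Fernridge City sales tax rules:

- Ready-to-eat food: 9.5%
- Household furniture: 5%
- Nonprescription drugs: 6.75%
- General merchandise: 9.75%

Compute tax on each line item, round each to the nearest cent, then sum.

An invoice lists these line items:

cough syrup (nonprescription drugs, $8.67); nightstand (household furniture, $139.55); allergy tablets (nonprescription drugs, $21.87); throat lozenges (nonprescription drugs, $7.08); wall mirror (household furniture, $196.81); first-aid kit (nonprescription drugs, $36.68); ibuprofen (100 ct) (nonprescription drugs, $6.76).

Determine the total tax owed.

$22.31

Cough syrup $8.67: nonprescription drugs → 6.75% → $0.59
Nightstand $139.55: household furniture → 5% → $6.98
Allergy tablets $21.87: nonprescription drugs → 6.75% → $1.48
Throat lozenges $7.08: nonprescription drugs → 6.75% → $0.48
Wall mirror $196.81: household furniture → 5% → $9.84
First-aid kit $36.68: nonprescription drugs → 6.75% → $2.48
Ibuprofen (100 ct) $6.76: nonprescription drugs → 6.75% → $0.46
Total tax = $0.59 + $6.98 + $1.48 + $0.48 + $9.84 + $2.48 + $0.46 = $22.31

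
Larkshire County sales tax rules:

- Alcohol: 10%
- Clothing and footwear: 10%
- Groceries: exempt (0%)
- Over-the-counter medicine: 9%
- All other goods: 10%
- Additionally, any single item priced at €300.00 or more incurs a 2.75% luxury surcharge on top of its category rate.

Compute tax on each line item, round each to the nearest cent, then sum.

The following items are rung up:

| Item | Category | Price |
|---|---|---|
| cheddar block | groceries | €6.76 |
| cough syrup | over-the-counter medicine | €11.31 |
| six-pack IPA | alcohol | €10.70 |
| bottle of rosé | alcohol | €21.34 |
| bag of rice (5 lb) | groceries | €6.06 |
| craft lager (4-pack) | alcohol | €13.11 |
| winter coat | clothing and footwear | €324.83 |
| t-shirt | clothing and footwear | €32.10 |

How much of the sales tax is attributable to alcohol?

Six-pack IPA €10.70: alcohol → 10% → €1.07
Bottle of rosé €21.34: alcohol → 10% → €2.13
Craft lager (4-pack) €13.11: alcohol → 10% → €1.31
Tax on alcohol = €1.07 + €2.13 + €1.31 = €4.51

€4.51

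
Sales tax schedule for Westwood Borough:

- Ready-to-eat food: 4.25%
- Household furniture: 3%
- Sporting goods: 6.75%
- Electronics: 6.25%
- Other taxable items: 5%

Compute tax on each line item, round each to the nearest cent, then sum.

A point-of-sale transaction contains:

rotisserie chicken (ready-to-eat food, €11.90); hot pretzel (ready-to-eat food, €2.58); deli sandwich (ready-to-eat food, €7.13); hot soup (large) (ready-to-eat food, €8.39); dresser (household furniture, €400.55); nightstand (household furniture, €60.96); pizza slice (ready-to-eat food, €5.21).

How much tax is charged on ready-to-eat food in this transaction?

Rotisserie chicken €11.90: ready-to-eat food → 4.25% → €0.51
Hot pretzel €2.58: ready-to-eat food → 4.25% → €0.11
Deli sandwich €7.13: ready-to-eat food → 4.25% → €0.30
Hot soup (large) €8.39: ready-to-eat food → 4.25% → €0.36
Pizza slice €5.21: ready-to-eat food → 4.25% → €0.22
Tax on ready-to-eat food = €0.51 + €0.11 + €0.30 + €0.36 + €0.22 = €1.50

€1.50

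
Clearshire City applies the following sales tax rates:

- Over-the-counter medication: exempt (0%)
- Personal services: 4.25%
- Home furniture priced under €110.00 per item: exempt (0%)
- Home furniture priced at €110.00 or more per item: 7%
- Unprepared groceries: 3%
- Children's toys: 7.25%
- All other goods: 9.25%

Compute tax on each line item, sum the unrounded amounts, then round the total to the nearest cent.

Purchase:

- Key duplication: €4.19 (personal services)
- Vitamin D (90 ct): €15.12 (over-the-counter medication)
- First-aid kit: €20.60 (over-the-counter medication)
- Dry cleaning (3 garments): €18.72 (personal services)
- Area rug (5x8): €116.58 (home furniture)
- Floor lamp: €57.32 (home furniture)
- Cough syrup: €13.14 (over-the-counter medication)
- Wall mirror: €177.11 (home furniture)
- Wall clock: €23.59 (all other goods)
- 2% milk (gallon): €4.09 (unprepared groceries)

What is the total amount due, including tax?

Key duplication €4.19: personal services → 4.25% → €0.178075
Vitamin D (90 ct) €15.12: over-the-counter medication → 0% → €0.00
First-aid kit €20.60: over-the-counter medication → 0% → €0.00
Dry cleaning (3 garments) €18.72: personal services → 4.25% → €0.7956
Area rug (5x8) €116.58: home furniture, €110.00 or more → 7% → €8.1606
Floor lamp €57.32: home furniture, under €110.00 → 0% → €0.00
Cough syrup €13.14: over-the-counter medication → 0% → €0.00
Wall mirror €177.11: home furniture, €110.00 or more → 7% → €12.3977
Wall clock €23.59: all other goods → 9.25% → €2.182075
2% milk (gallon) €4.09: unprepared groceries → 3% → €0.1227
Subtotal = €450.46; unrounded tax = €23.83675 → €23.84; total due = €474.30

€474.30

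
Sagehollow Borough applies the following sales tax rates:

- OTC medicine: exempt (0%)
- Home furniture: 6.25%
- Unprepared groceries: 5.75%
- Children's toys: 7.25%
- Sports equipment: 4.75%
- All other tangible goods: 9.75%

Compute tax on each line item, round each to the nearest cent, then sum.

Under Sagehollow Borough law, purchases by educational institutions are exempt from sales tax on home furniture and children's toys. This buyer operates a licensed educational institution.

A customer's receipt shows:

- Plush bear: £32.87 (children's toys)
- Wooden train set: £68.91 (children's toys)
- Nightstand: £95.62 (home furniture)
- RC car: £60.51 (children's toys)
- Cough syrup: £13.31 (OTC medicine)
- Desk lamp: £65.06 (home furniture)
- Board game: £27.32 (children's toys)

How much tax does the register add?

£0.00

Plush bear £32.87: children's toys, buyer-exempt → 0% → £0.00
Wooden train set £68.91: children's toys, buyer-exempt → 0% → £0.00
Nightstand £95.62: home furniture, buyer-exempt → 0% → £0.00
RC car £60.51: children's toys, buyer-exempt → 0% → £0.00
Cough syrup £13.31: OTC medicine → 0% → £0.00
Desk lamp £65.06: home furniture, buyer-exempt → 0% → £0.00
Board game £27.32: children's toys, buyer-exempt → 0% → £0.00
Total tax = £0.00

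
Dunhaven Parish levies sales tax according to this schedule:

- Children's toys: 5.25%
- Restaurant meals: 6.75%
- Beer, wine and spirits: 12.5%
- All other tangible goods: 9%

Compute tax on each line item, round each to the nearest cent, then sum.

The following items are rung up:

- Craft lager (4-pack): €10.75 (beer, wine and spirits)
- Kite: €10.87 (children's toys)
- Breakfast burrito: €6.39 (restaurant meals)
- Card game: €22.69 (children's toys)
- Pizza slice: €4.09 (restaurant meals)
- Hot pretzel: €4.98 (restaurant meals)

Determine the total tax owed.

€4.15

Craft lager (4-pack) €10.75: beer, wine and spirits → 12.5% → €1.34
Kite €10.87: children's toys → 5.25% → €0.57
Breakfast burrito €6.39: restaurant meals → 6.75% → €0.43
Card game €22.69: children's toys → 5.25% → €1.19
Pizza slice €4.09: restaurant meals → 6.75% → €0.28
Hot pretzel €4.98: restaurant meals → 6.75% → €0.34
Total tax = €1.34 + €0.57 + €0.43 + €1.19 + €0.28 + €0.34 = €4.15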